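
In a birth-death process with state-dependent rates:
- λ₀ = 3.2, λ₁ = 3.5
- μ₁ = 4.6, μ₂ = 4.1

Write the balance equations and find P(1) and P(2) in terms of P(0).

Balance equations:
State 0: λ₀P₀ = μ₁P₁ → P₁ = (λ₀/μ₁)P₀ = (3.2/4.6)P₀ = 0.6957P₀
State 1: P₂ = (λ₀λ₁)/(μ₁μ₂)P₀ = (3.2×3.5)/(4.6×4.1)P₀ = 0.5938P₀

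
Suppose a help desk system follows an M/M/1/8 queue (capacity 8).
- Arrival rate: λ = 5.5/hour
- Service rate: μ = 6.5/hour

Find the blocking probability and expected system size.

ρ = λ/μ = 5.5/6.5 = 0.84615
P₀ = (1-ρ)/(1-ρ^(K+1)) = (1-0.84615)/(1-0.84615^9) = 0.15385/0.77766 = 0.1978
P_K = P₀×ρ^K = 0.19784 × 0.84615^8 = 0.19784 × 0.26277 = 0.05199
Blocking probability P_8 = 0.05199 (5.20%)
L = ρ[1 - (K+1)ρ^K + Kρ^(K+1)] / [(1-ρ)(1-ρ^(K+1))]
L = 0.84615 × (1 - 9×0.262772 + 8×0.222344) / ((1 - 0.84615) × (1 - 0.222344)) = 2.9266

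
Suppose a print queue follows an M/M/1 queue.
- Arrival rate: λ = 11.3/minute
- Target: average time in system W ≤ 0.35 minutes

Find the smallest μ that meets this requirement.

For M/M/1: W = 1/(μ-λ)
Need W ≤ 0.35, so 1/(μ-λ) ≤ 0.35
μ - λ ≥ 1/0.35 = 2.8571
μ ≥ 11.3 + 2.8571 = 14.1571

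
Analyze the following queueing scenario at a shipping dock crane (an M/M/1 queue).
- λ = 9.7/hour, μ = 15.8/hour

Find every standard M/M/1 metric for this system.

Step 1: ρ = λ/μ = 9.7/15.8 = 0.6139
Step 2: L = λ/(μ-λ) = 9.7/6.10 = 1.5902
Step 3: Lq = λ²/(μ(μ-λ)) = 94.09/(15.8×6.10) = 0.9762
Step 4: W = 1/(μ-λ) = 1/6.10 = 0.163934
Step 5: Wq = λ/(μ(μ-λ)) = 9.7/(15.8×6.10) = 0.1006
Step 6: P(0) = 1-ρ = 0.3861
Verify: L = λW = 9.7×0.163934 = 1.5902 ✔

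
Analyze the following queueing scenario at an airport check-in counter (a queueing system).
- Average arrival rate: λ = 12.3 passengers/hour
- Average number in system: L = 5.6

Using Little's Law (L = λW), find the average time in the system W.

Little's Law: L = λW, so W = L/λ
W = 5.6/12.3 = 0.4553 hours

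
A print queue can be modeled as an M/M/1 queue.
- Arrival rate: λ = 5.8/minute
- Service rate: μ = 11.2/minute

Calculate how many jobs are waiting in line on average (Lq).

ρ = λ/μ = 5.8/11.2 = 0.5179
For M/M/1: Lq = λ²/(μ(μ-λ))
Lq = 33.64/(11.2 × 5.40)
Lq = 0.5562 jobs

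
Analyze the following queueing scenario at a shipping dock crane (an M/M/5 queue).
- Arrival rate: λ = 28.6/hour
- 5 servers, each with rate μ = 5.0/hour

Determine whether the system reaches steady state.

Stability requires ρ = λ/(cμ) < 1
ρ = 28.6/(5 × 5.0) = 28.6/25.00 = 1.1440
Since 1.1440 ≥ 1, the system is UNSTABLE.
Need c > λ/μ = 28.6/5.0 = 5.72.
Minimum servers needed: c = 6.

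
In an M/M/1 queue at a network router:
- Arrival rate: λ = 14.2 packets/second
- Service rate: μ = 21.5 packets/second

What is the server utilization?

Server utilization: ρ = λ/μ
ρ = 14.2/21.5 = 0.6605
The server is busy 66.05% of the time.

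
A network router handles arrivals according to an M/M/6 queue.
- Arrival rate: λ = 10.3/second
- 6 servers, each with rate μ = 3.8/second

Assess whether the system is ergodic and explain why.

Stability requires ρ = λ/(cμ) < 1
ρ = 10.3/(6 × 3.8) = 10.3/22.80 = 0.4518
Since 0.4518 < 1, the system is STABLE.
The servers are busy 45.18% of the time.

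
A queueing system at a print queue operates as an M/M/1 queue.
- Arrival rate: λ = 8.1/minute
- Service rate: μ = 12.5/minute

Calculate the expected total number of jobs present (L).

ρ = λ/μ = 8.1/12.5 = 0.6480
For M/M/1: L = λ/(μ-λ)
L = 8.1/(12.5-8.1) = 8.1/4.40
L = 1.8409 jobs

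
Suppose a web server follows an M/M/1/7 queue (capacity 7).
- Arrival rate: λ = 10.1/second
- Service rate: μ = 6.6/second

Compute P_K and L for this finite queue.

ρ = λ/μ = 10.1/6.6 = 1.5303
P₀ = (1-ρ)/(1-ρ^(K+1)) = (1-1.5303)/(1-1.5303^8) = -0.5303/-29.0755 = 0.01824
P_K = P₀×ρ^K = 0.01824 × 1.5303^7 = 0.01824 × 19.6533 = 0.3585
Blocking probability P_7 = 0.3585 (35.85%)
L = ρ[1 - (K+1)ρ^K + Kρ^(K+1)] / [(1-ρ)(1-ρ^(K+1))]
L = 1.5303 × (1 - 8×19.6533 + 7×30.0755) / ((1 - 1.5303) × (1 - 30.0755)) = 5.3894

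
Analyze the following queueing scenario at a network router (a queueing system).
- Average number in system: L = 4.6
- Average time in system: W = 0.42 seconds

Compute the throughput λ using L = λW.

Little's Law: L = λW, so λ = L/W
λ = 4.6/0.42 = 10.9524 packets/second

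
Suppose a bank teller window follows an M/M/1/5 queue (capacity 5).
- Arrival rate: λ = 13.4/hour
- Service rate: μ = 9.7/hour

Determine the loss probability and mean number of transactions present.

ρ = λ/μ = 13.4/9.7 = 1.3814
P₀ = (1-ρ)/(1-ρ^(K+1)) = (1-1.3814)/(1-1.3814^6) = -0.3814/-5.9489 = 0.06411
P_K = P₀×ρ^K = 0.06411 × 1.3814^5 = 0.06411 × 5.0303 = 0.3225
Blocking probability P_5 = 0.3225 (32.25%)
L = ρ[1 - (K+1)ρ^K + Kρ^(K+1)] / [(1-ρ)(1-ρ^(K+1))]
L = 1.3814 × (1 - 6×5.03034 + 5×6.94891) / ((1 - 1.3814) × (1 - 6.94891)) = 3.3867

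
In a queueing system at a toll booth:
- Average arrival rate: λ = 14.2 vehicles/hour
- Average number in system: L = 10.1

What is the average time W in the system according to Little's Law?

Little's Law: L = λW, so W = L/λ
W = 10.1/14.2 = 0.7113 hours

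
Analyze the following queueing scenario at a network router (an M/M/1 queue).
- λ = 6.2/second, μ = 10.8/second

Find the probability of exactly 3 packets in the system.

ρ = λ/μ = 6.2/10.8 = 0.57407
P(n) = (1-ρ)ρⁿ
P(3) = (1-0.57407) × 0.57407^3
P(3) = 0.4259 × 0.1892
P(3) = 0.08058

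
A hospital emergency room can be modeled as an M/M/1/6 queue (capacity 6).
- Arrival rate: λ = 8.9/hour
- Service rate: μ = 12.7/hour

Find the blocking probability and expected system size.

ρ = λ/μ = 8.9/12.7 = 0.7008
P₀ = (1-ρ)/(1-ρ^(K+1)) = (1-0.7008)/(1-0.7008^7) = 0.2992/0.9170 = 0.3263
P_K = P₀×ρ^K = 0.32629 × 0.7008^6 = 0.32629 × 0.11846 = 0.03865
Blocking probability P_6 = 0.03865 (3.86%)
L = ρ[1 - (K+1)ρ^K + Kρ^(K+1)] / [(1-ρ)(1-ρ^(K+1))]
L = 0.7008 × (1 - 7×0.11846 + 6×0.083015) / ((1 - 0.7008) × (1 - 0.083015)) = 1.7085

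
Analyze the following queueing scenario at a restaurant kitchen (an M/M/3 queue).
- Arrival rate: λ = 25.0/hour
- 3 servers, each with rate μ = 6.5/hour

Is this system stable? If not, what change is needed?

Stability requires ρ = λ/(cμ) < 1
ρ = 25.0/(3 × 6.5) = 25.0/19.50 = 1.2821
Since 1.2821 ≥ 1, the system is UNSTABLE.
Need c > λ/μ = 25.0/6.5 = 3.85.
Minimum servers needed: c = 4.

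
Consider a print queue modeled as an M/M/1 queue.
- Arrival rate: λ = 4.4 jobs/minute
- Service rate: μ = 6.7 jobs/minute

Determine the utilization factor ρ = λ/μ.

Server utilization: ρ = λ/μ
ρ = 4.4/6.7 = 0.6567
The server is busy 65.67% of the time.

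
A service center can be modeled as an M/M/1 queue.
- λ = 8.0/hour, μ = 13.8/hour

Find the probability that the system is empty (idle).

ρ = λ/μ = 8.0/13.8 = 0.5797
P(0) = 1 - ρ = 1 - 0.5797 = 0.4203
The server is idle 42.03% of the time.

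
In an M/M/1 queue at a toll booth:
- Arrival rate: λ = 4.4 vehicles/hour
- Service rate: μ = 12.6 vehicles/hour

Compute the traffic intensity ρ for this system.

Server utilization: ρ = λ/μ
ρ = 4.4/12.6 = 0.3492
The server is busy 34.92% of the time.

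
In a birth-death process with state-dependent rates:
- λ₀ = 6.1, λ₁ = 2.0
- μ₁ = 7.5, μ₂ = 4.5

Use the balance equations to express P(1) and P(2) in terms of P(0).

Balance equations:
State 0: λ₀P₀ = μ₁P₁ → P₁ = (λ₀/μ₁)P₀ = (6.1/7.5)P₀ = 0.8133P₀
State 1: P₂ = (λ₀λ₁)/(μ₁μ₂)P₀ = (6.1×2.0)/(7.5×4.5)P₀ = 0.3615P₀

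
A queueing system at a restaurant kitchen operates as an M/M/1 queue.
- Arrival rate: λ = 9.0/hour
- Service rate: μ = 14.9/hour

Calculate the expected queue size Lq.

ρ = λ/μ = 9.0/14.9 = 0.6040
For M/M/1: Lq = λ²/(μ(μ-λ))
Lq = 81.00/(14.9 × 5.90)
Lq = 0.9214 orders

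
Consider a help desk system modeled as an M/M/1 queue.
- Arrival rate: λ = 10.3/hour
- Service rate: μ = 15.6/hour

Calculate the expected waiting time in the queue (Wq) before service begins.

First, compute utilization: ρ = λ/μ = 10.3/15.6 = 0.6603
For M/M/1: Wq = λ/(μ(μ-λ))
Wq = 10.3/(15.6 × (15.6-10.3))
Wq = 10.3/(15.6 × 5.30)
Wq = 0.1246 hours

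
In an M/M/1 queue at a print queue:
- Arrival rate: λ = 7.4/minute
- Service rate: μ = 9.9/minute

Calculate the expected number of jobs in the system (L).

ρ = λ/μ = 7.4/9.9 = 0.7475
For M/M/1: L = λ/(μ-λ)
L = 7.4/(9.9-7.4) = 7.4/2.50
L = 2.9600 jobs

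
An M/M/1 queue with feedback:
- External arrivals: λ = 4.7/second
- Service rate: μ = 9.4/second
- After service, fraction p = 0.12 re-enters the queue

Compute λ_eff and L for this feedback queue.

Effective arrival rate: λ_eff = λ/(1-p) = 4.7/(1-0.12) = 4.7/0.88 = 5.3409
ρ = λ_eff/μ = 5.3409/9.4 = 0.56818
L = ρ/(1-ρ) = 0.56818/(1-0.56818) = 1.3158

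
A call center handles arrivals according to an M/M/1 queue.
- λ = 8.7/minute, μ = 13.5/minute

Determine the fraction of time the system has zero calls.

ρ = λ/μ = 8.7/13.5 = 0.6444
P(0) = 1 - ρ = 1 - 0.6444 = 0.3556
The server is idle 35.56% of the time.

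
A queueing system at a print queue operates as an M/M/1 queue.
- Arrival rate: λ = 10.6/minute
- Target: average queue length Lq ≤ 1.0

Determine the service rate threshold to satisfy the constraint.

For M/M/1: Lq = λ²/(μ(μ-λ))
Need Lq ≤ 1.0, i.e. μ(μ-λ) ≥ λ²/1.0
μ² - 10.6μ - 112.36/1.0 ≥ 0  →  μ² - 10.6μ - 112.3600 ≥ 0
Quadratic formula (positive root): μ = [λ + √(λ² + 4×112.3600)]/2
Discriminant: 112.36 + 4×112.3600 = 561.8000, √561.8000 = 23.7023
μ ≥ (10.6 + 23.7023)/2 = 17.1512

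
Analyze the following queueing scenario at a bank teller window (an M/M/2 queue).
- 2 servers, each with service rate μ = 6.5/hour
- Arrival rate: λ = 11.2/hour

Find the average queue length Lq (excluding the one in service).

Traffic intensity: ρ = λ/(cμ) = 11.2/(2×6.5) = 0.8615
Since ρ = 0.8615 < 1, system is stable.
Offered load a = λ/μ = cρ = 11.2/6.5 = 1.7231
P₀ = [ Σₙ₌₀^1 aⁿ/n! + a^2/(2!(1-ρ)) ]⁻¹
Σ = a^0/0! + a^1/1! = 1.0000 + 1.7231 = 2.7231
a^2/(2!(1-ρ)) = 2.968994/(2 × 0.1384615) = 10.7214
P₀ = 1/(2.7231 + 10.7214) = 0.07438
Lq = P₀·a^2·ρ / (2!(1-ρ)²) = 0.07438017 × 2.968994 × 0.8615385 / (2 × 0.01917160) = 4.9620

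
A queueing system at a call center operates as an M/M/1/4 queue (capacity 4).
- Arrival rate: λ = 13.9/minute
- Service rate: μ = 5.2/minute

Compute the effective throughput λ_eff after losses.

ρ = λ/μ = 13.9/5.2 = 2.6731
P₀ = (1-ρ)/(1-ρ^(K+1)) = (1-2.6731)/(1-2.6731^5) = -1.6731/-135.4822 = 0.01235
P_K = P₀×ρ^K = 0.012349 × 2.6731^4 = 0.012349 × 51.0577 = 0.6305
λ_eff = λ(1-P_K) = 13.9 × (1 - 0.63052) = 13.9 × 0.36948 = 5.1358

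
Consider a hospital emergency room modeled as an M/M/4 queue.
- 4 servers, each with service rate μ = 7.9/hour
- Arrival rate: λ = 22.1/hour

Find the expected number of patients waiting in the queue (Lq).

Traffic intensity: ρ = λ/(cμ) = 22.1/(4×7.9) = 0.6994
Since ρ = 0.6994 < 1, system is stable.
Offered load a = λ/μ = cρ = 22.1/7.9 = 2.7975
P₀ = [ Σₙ₌₀^3 aⁿ/n! + a^4/(4!(1-ρ)) ]⁻¹
Σ = a^0/0! + a^1/1! + a^2/2! + a^3/3! = 1.00000 + 2.79747 + 3.91291 + 3.64875 = 11.3591
a^4/(4!(1-ρ)) = 61.2436/(24 × 0.300633) = 8.4881
P₀ = 1/(11.3591 + 8.4881) = 0.05038
Lq = P₀·a^4·ρ / (4!(1-ρ)²) = 0.05038 × 61.2436 × 0.6994 / (24 × 0.09038) = 0.9949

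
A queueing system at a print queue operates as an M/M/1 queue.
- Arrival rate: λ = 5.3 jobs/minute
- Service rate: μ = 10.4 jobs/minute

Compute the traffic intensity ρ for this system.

Server utilization: ρ = λ/μ
ρ = 5.3/10.4 = 0.5096
The server is busy 50.96% of the time.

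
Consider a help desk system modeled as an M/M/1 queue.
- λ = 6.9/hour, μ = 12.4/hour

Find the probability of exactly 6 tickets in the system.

ρ = λ/μ = 6.9/12.4 = 0.5565
P(n) = (1-ρ)ρⁿ
P(6) = (1-0.5565) × 0.5565^6
P(6) = 0.4435 × 0.02970
P(6) = 0.01317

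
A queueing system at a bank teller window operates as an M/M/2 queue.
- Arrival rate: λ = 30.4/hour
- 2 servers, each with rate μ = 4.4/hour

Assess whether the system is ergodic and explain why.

Stability requires ρ = λ/(cμ) < 1
ρ = 30.4/(2 × 4.4) = 30.4/8.80 = 3.4545
Since 3.4545 ≥ 1, the system is UNSTABLE.
Need c > λ/μ = 30.4/4.4 = 6.91.
Minimum servers needed: c = 7.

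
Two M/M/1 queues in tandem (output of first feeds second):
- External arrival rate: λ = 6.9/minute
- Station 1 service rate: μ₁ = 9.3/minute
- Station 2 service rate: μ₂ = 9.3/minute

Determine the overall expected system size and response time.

By Jackson's theorem, each station behaves as independent M/M/1.
Station 1: ρ₁ = 6.9/9.3 = 0.7419, L₁ = ρ₁/(1-ρ₁) = λ/(μ₁-λ) = 6.9/2.40 = 2.8750
Station 2: ρ₂ = 6.9/9.3 = 0.7419, L₂ = ρ₂/(1-ρ₂) = λ/(μ₂-λ) = 6.9/2.40 = 2.8750
Total: L = L₁ + L₂ = 2.8750 + 2.8750 = 5.7500
W = L/λ = 5.7500/6.9 = 0.8333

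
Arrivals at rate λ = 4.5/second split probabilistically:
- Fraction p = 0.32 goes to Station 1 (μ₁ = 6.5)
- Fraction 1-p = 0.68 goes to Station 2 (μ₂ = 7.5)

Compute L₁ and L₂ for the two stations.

Effective rates: λ₁ = 4.5×0.32 = 1.44, λ₂ = 4.5×0.68 = 3.06
Station 1: ρ₁ = 1.44/6.5 = 0.22154, L₁ = ρ₁/(1-ρ₁) = 0.22154/(1-0.22154) = 0.2846
Station 2: ρ₂ = 3.06/7.5 = 0.4080, L₂ = ρ₂/(1-ρ₂) = 0.4080/(1-0.4080) = 0.6892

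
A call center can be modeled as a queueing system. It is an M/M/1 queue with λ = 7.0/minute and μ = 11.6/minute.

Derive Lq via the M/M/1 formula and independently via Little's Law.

Method 1 (direct): Lq = λ²/(μ(μ-λ)) = 49.00/(11.6 × 4.60) = 0.9183

Method 2 (Little's Law):
W = 1/(μ-λ) = 1/4.60 = 0.21739
Wq = W - 1/μ = 0.21739 - 0.086207 = 0.13118
Lq = λWq = 7.0 × 0.13118 = 0.9183 ✔ (matches Method 1)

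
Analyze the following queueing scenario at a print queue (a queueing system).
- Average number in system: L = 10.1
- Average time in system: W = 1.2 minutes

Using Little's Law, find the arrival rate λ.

Little's Law: L = λW, so λ = L/W
λ = 10.1/1.2 = 8.4167 jobs/minute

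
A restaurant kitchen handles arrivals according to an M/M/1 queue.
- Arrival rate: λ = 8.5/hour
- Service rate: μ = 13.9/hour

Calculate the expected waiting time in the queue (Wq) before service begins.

First, compute utilization: ρ = λ/μ = 8.5/13.9 = 0.6115
For M/M/1: Wq = λ/(μ(μ-λ))
Wq = 8.5/(13.9 × (13.9-8.5))
Wq = 8.5/(13.9 × 5.40)
Wq = 0.1132 hours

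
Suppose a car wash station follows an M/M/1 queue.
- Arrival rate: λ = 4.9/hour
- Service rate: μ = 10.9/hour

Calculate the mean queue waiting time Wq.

First, compute utilization: ρ = λ/μ = 4.9/10.9 = 0.4495
For M/M/1: Wq = λ/(μ(μ-λ))
Wq = 4.9/(10.9 × (10.9-4.9))
Wq = 4.9/(10.9 × 6.00)
Wq = 0.07492 hours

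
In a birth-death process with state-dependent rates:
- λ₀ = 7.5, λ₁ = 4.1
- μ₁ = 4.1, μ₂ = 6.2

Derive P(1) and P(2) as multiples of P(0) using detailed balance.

Balance equations:
State 0: λ₀P₀ = μ₁P₁ → P₁ = (λ₀/μ₁)P₀ = (7.5/4.1)P₀ = 1.8293P₀
State 1: P₂ = (λ₀λ₁)/(μ₁μ₂)P₀ = (7.5×4.1)/(4.1×6.2)P₀ = 1.2097P₀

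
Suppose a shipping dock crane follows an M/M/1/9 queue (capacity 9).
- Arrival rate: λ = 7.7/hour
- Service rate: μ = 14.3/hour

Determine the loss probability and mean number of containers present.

ρ = λ/μ = 7.7/14.3 = 0.53846
P₀ = (1-ρ)/(1-ρ^(K+1)) = (1-0.53846)/(1-0.53846^10) = 0.46154/0.99795 = 0.4625
P_K = P₀×ρ^K = 0.4625 × 0.53846^9 = 0.4625 × 0.003805 = 0.001760
Blocking probability P_9 = 0.001760 (0.18%)
L = ρ[1 - (K+1)ρ^K + Kρ^(K+1)] / [(1-ρ)(1-ρ^(K+1))]
L = 0.53846 × (1 - 10×0.003805 + 9×0.002049) / ((1 - 0.53846) × (1 - 0.002049)) = 1.1461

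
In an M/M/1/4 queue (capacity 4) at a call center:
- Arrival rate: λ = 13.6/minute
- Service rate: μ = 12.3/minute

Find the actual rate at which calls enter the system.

ρ = λ/μ = 13.6/12.3 = 1.10569
P₀ = (1-ρ)/(1-ρ^(K+1)) = (1-1.10569)/(1-1.10569^5) = -0.1057/-0.6526 = 0.1620
P_K = P₀×ρ^K = 0.1620 × 1.10569^4 = 0.1620 × 1.4946 = 0.2421
λ_eff = λ(1-P_K) = 13.6 × (1 - 0.24206) = 13.6 × 0.75794 = 10.3080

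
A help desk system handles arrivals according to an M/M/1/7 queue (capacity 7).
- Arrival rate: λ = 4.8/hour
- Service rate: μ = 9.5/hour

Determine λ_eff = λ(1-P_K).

ρ = λ/μ = 4.8/9.5 = 0.505263
P₀ = (1-ρ)/(1-ρ^(K+1)) = (1-0.505263)/(1-0.505263^8) = 0.4947/0.9958 = 0.4968
P_K = P₀×ρ^K = 0.4968 × 0.505263^7 = 0.4968 × 0.008407 = 0.004177
λ_eff = λ(1-P_K) = 4.8 × (1 - 0.004177) = 4.8 × 0.995823 = 4.7800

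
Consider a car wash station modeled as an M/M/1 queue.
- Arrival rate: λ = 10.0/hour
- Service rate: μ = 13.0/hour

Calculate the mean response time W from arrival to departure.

First, compute utilization: ρ = λ/μ = 10.0/13.0 = 0.7692
For M/M/1: W = 1/(μ-λ)
W = 1/(13.0-10.0) = 1/3.00
W = 0.3333 hours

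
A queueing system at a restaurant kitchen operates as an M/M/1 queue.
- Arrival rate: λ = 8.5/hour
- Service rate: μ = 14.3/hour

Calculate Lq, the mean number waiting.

ρ = λ/μ = 8.5/14.3 = 0.5944
For M/M/1: Lq = λ²/(μ(μ-λ))
Lq = 72.25/(14.3 × 5.80)
Lq = 0.8711 orders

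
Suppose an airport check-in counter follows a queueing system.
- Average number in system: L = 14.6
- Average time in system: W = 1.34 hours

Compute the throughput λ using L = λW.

Little's Law: L = λW, so λ = L/W
λ = 14.6/1.34 = 10.8955 passengers/hour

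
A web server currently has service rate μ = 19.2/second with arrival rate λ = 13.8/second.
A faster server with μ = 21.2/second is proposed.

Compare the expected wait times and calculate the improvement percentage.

System 1: ρ₁ = 13.8/19.2 = 0.7188, W₁ = 1/(19.2-13.8) = 0.18519
System 2: ρ₂ = 13.8/21.2 = 0.6509, W₂ = 1/(21.2-13.8) = 0.13514
Improvement: (W₁-W₂)/W₁ = (0.18519-0.13514)/0.18519 = 27.03%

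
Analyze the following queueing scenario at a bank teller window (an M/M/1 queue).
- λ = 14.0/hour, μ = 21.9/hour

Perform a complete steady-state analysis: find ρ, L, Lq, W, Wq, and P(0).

Step 1: ρ = λ/μ = 14.0/21.9 = 0.6393
Step 2: L = λ/(μ-λ) = 14.0/7.90 = 1.7722
Step 3: Lq = λ²/(μ(μ-λ)) = 196.00/(21.9×7.90) = 1.1329
Step 4: W = 1/(μ-λ) = 1/7.90 = 0.1265823
Step 5: Wq = λ/(μ(μ-λ)) = 14.0/(21.9×7.90) = 0.08092
Step 6: P(0) = 1-ρ = 0.3607
Verify: L = λW = 14.0×0.1265823 = 1.7722 ✔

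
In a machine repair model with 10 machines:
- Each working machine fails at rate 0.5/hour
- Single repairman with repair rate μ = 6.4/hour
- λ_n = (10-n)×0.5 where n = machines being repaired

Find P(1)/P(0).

P(1)/P(0) = ∏_{i=0}^{1-1} λ_i/μ_{i+1}
= (10-0)×0.5/6.4
= 0.7812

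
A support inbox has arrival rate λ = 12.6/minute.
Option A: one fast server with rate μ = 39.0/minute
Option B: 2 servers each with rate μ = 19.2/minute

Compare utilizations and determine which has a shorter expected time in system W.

Option A: single server μ = 39.0 (M/M/1)
  ρ_A = 12.6/39.0 = 0.3231
  W_A = 1/(μ-λ) = 1/(39.0-12.6) = 1/26.40 = 0.03788

Option B: 2 servers μ = 19.2 (M/M/2)
  ρ_B = λ/(cμ) = 12.6/(2×19.2) = 0.3281
  Offered load a = λ/μ = cρ = 12.6/19.2 = 0.6562
  P₀ = [ Σₙ₌₀^1 aⁿ/n! + a^2/(2!(1-ρ)) ]⁻¹
  Σ = a^0/0! + a^1/1! = 1.0000 + 0.6562 = 1.6562
  a^2/(2!(1-ρ)) = 0.4307/(2 × 0.6719) = 0.3205
  P₀ = 1/(1.6562 + 0.3205) = 0.5059
  Lq = P₀·a^2·ρ / (2!(1-ρ)²) = 0.50588 × 0.43066 × 0.32812 / (2 × 0.45142) = 0.07918
  Wq_B = Lq/λ = 0.079181/12.6 = 0.0062842
  W_B = Wq_B + 1/μ = 0.0062842 + 0.052083 = 0.05837

Since W_A = 0.03788 < W_B = 0.05837, Option A (single fast server) has the shorter time in system.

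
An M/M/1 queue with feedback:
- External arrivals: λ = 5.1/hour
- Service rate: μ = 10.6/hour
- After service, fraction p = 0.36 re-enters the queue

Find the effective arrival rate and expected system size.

Effective arrival rate: λ_eff = λ/(1-p) = 5.1/(1-0.36) = 5.1/0.64 = 7.96875
ρ = λ_eff/μ = 7.96875/10.6 = 0.75177
L = ρ/(1-ρ) = 0.75177/(1-0.75177) = 3.0285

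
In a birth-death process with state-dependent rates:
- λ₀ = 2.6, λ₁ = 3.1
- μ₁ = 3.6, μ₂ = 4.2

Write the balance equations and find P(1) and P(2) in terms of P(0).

Balance equations:
State 0: λ₀P₀ = μ₁P₁ → P₁ = (λ₀/μ₁)P₀ = (2.6/3.6)P₀ = 0.7222P₀
State 1: P₂ = (λ₀λ₁)/(μ₁μ₂)P₀ = (2.6×3.1)/(3.6×4.2)P₀ = 0.5331P₀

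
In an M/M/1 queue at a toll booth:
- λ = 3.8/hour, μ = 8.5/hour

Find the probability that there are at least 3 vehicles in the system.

ρ = λ/μ = 3.8/8.5 = 0.44706
P(N ≥ n) = ρⁿ
P(N ≥ 3) = 0.44706^3
P(N ≥ 3) = 0.08935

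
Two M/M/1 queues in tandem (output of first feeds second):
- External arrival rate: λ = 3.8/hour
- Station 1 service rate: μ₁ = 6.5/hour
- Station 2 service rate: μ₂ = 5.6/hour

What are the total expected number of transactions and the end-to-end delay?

By Jackson's theorem, each station behaves as independent M/M/1.
Station 1: ρ₁ = 3.8/6.5 = 0.5846, L₁ = ρ₁/(1-ρ₁) = λ/(μ₁-λ) = 3.8/2.70 = 1.4074
Station 2: ρ₂ = 3.8/5.6 = 0.6786, L₂ = ρ₂/(1-ρ₂) = λ/(μ₂-λ) = 3.8/1.80 = 2.1111
Total: L = L₁ + L₂ = 1.4074 + 2.1111 = 3.5185
W = L/λ = 3.5185/3.8 = 0.9259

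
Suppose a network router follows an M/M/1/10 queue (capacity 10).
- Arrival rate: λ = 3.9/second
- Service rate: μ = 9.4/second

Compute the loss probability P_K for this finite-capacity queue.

ρ = λ/μ = 3.9/9.4 = 0.414894
P₀ = (1-ρ)/(1-ρ^(K+1)) = (1-0.414894)/(1-0.414894^11) = 0.58511/0.99994 = 0.5851
P_K = P₀×ρ^K = 0.58514 × 0.414894^10 = 0.58514 × 0.00015114 = 0.00008844
Blocking probability = 0.008844%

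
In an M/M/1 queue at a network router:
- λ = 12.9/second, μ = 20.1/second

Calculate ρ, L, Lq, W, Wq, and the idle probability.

Step 1: ρ = λ/μ = 12.9/20.1 = 0.6418
Step 2: L = λ/(μ-λ) = 12.9/7.20 = 1.7917
Step 3: Lq = λ²/(μ(μ-λ)) = 166.41/(20.1×7.20) = 1.1499
Step 4: W = 1/(μ-λ) = 1/7.20 = 0.13889
Step 5: Wq = λ/(μ(μ-λ)) = 12.9/(20.1×7.20) = 0.08914
Step 6: P(0) = 1-ρ = 0.3582
Verify: L = λW = 12.9×0.13889 = 1.7917 ✔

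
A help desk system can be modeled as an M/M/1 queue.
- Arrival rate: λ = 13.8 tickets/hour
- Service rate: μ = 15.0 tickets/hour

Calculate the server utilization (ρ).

Server utilization: ρ = λ/μ
ρ = 13.8/15.0 = 0.9200
The server is busy 92.00% of the time.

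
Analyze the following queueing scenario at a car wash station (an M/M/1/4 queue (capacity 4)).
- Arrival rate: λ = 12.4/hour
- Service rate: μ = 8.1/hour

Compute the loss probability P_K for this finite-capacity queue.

ρ = λ/μ = 12.4/8.1 = 1.53086
P₀ = (1-ρ)/(1-ρ^(K+1)) = (1-1.53086)/(1-1.53086^5) = -0.53086/-7.4077 = 0.07166
P_K = P₀×ρ^K = 0.07166 × 1.53086^4 = 0.07166 × 5.4921 = 0.3936
Blocking probability = 39.36%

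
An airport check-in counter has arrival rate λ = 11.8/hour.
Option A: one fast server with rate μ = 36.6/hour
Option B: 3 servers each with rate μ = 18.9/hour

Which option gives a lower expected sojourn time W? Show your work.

Option A: single server μ = 36.6 (M/M/1)
  ρ_A = 11.8/36.6 = 0.3224
  W_A = 1/(μ-λ) = 1/(36.6-11.8) = 1/24.80 = 0.04032

Option B: 3 servers μ = 18.9 (M/M/3)
  ρ_B = λ/(cμ) = 11.8/(3×18.9) = 0.2081
  Offered load a = λ/μ = cρ = 11.8/18.9 = 0.6243
  P₀ = [ Σₙ₌₀^2 aⁿ/n! + a^3/(3!(1-ρ)) ]⁻¹
  Σ = a^0/0! + a^1/1! + a^2/2! = 1.0000 + 0.6243 + 0.1949 = 1.8192
  a^3/(3!(1-ρ)) = 0.24337/(6 × 0.79189) = 0.05122
  P₀ = 1/(1.8192 + 0.05122) = 0.5346
  Lq = P₀·a^3·ρ / (3!(1-ρ)²) = 0.5346 × 0.2434 × 0.2081 / (6 × 0.6271) = 0.007197
  Wq_B = Lq/λ = 0.007197/11.8 = 0.0006099
  W_B = Wq_B + 1/μ = 0.0006099 + 0.05291 = 0.05352

Since W_A = 0.04032 < W_B = 0.05352, Option A (single fast server) has the shorter time in system.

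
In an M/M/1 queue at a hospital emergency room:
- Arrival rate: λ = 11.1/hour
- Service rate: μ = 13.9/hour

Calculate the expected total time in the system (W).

First, compute utilization: ρ = λ/μ = 11.1/13.9 = 0.7986
For M/M/1: W = 1/(μ-λ)
W = 1/(13.9-11.1) = 1/2.80
W = 0.3571 hours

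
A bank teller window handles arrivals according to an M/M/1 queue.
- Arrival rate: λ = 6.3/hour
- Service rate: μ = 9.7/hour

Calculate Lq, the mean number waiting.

ρ = λ/μ = 6.3/9.7 = 0.6495
For M/M/1: Lq = λ²/(μ(μ-λ))
Lq = 39.69/(9.7 × 3.40)
Lq = 1.2035 transactions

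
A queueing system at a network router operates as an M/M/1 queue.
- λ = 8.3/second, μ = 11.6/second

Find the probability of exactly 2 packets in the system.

ρ = λ/μ = 8.3/11.6 = 0.7155
P(n) = (1-ρ)ρⁿ
P(2) = (1-0.7155) × 0.7155^2
P(2) = 0.2845 × 0.5119
P(2) = 0.1456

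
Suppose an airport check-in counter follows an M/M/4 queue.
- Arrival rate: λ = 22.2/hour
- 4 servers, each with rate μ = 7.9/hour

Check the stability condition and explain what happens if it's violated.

Stability requires ρ = λ/(cμ) < 1
ρ = 22.2/(4 × 7.9) = 22.2/31.60 = 0.7025
Since 0.7025 < 1, the system is STABLE.
The servers are busy 70.25% of the time.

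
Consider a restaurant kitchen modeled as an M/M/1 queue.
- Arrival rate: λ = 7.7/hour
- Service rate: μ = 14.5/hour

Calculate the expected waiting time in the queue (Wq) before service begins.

First, compute utilization: ρ = λ/μ = 7.7/14.5 = 0.5310
For M/M/1: Wq = λ/(μ(μ-λ))
Wq = 7.7/(14.5 × (14.5-7.7))
Wq = 7.7/(14.5 × 6.80)
Wq = 0.07809 hours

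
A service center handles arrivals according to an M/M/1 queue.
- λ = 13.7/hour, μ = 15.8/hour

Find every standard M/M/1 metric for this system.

Step 1: ρ = λ/μ = 13.7/15.8 = 0.8671
Step 2: L = λ/(μ-λ) = 13.7/2.10 = 6.5238
Step 3: Lq = λ²/(μ(μ-λ)) = 187.69/(15.8×2.10) = 5.6567
Step 4: W = 1/(μ-λ) = 1/2.10 = 0.47619
Step 5: Wq = λ/(μ(μ-λ)) = 13.7/(15.8×2.10) = 0.4129
Step 6: P(0) = 1-ρ = 0.1329
Verify: L = λW = 13.7×0.47619 = 6.5238 ✔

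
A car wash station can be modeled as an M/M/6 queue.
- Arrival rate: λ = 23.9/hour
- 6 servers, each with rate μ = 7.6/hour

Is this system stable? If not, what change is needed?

Stability requires ρ = λ/(cμ) < 1
ρ = 23.9/(6 × 7.6) = 23.9/45.60 = 0.5241
Since 0.5241 < 1, the system is STABLE.
The servers are busy 52.41% of the time.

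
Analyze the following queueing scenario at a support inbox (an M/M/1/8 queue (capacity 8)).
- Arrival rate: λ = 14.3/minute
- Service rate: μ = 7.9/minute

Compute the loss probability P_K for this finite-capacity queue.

ρ = λ/μ = 14.3/7.9 = 1.81013
P₀ = (1-ρ)/(1-ρ^(K+1)) = (1-1.81013)/(1-1.81013^9) = -0.8101/-207.6354 = 0.003902
P_K = P₀×ρ^K = 0.003902 × 1.81013^8 = 0.003902 × 115.2599 = 0.4497
Blocking probability = 44.97%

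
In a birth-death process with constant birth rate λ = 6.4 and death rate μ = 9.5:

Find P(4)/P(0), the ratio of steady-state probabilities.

For constant rates: P(n)/P(0) = (λ/μ)^n
P(4)/P(0) = (6.4/9.5)^4 = 0.6737^4 = 0.2060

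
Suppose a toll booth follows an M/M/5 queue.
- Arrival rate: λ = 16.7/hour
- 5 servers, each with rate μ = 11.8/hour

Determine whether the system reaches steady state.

Stability requires ρ = λ/(cμ) < 1
ρ = 16.7/(5 × 11.8) = 16.7/59.00 = 0.2831
Since 0.2831 < 1, the system is STABLE.
The servers are busy 28.31% of the time.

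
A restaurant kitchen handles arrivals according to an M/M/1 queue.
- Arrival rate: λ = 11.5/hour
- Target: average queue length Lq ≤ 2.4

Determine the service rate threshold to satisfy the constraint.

For M/M/1: Lq = λ²/(μ(μ-λ))
Need Lq ≤ 2.4, i.e. μ(μ-λ) ≥ λ²/2.4
μ² - 11.5μ - 132.25/2.4 ≥ 0  →  μ² - 11.5μ - 55.10417 ≥ 0
Quadratic formula (positive root): μ = [λ + √(λ² + 4×55.10417)]/2
Discriminant: 132.25 + 4×55.10417 = 352.6667, √352.6667 = 18.7794
μ ≥ (11.5 + 18.7794)/2 = 15.1397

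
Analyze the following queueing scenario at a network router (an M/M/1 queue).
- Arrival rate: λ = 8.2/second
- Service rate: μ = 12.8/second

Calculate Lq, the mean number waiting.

ρ = λ/μ = 8.2/12.8 = 0.6406
For M/M/1: Lq = λ²/(μ(μ-λ))
Lq = 67.24/(12.8 × 4.60)
Lq = 1.1420 packets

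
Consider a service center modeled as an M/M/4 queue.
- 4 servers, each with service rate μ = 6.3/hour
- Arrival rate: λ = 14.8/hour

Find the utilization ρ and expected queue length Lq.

Traffic intensity: ρ = λ/(cμ) = 14.8/(4×6.3) = 0.5873
Since ρ = 0.5873 < 1, system is stable.
Offered load a = λ/μ = cρ = 14.8/6.3 = 2.3492
P₀ = [ Σₙ₌₀^3 aⁿ/n! + a^4/(4!(1-ρ)) ]⁻¹
Σ = a^0/0! + a^1/1! + a^2/2! + a^3/3! = 1.0000 + 2.3492 + 2.7594 + 2.1608 = 8.2694
a^4/(4!(1-ρ)) = 30.4568/(24 × 0.4127) = 3.0750
P₀ = 1/(8.2694 + 3.0750) = 0.08815
Lq = P₀·a^4·ρ / (4!(1-ρ)²) = 0.088150 × 30.4568 × 0.58730 / (24 × 0.17032) = 0.3857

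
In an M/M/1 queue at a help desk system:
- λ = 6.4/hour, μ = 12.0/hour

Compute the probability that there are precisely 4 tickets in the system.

ρ = λ/μ = 6.4/12.0 = 0.53333
P(n) = (1-ρ)ρⁿ
P(4) = (1-0.53333) × 0.53333^4
P(4) = 0.4667 × 0.08091
P(4) = 0.03776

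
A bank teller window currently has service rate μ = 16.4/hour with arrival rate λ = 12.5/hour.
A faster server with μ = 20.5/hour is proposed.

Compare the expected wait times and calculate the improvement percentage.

System 1: ρ₁ = 12.5/16.4 = 0.7622, W₁ = 1/(16.4-12.5) = 0.2564
System 2: ρ₂ = 12.5/20.5 = 0.6098, W₂ = 1/(20.5-12.5) = 0.1250
Improvement: (W₁-W₂)/W₁ = (0.2564-0.1250)/0.2564 = 51.25%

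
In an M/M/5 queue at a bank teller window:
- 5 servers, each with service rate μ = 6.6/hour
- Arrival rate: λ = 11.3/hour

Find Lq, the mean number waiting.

Traffic intensity: ρ = λ/(cμ) = 11.3/(5×6.6) = 0.3424
Since ρ = 0.3424 < 1, system is stable.
Offered load a = λ/μ = cρ = 11.3/6.6 = 1.7121
P₀ = [ Σₙ₌₀^4 aⁿ/n! + a^5/(5!(1-ρ)) ]⁻¹
Σ = a^0/0! + a^1/1! + a^2/2! + a^3/3! + a^4/4! = 1.0000 + 1.7121 + 1.4657 + 0.8365 + 0.3580 = 5.3723
a^5/(5!(1-ρ)) = 14.7120/(120 × 0.6576) = 0.1864
P₀ = 1/(5.3723 + 0.1864) = 0.1799
Lq = P₀·a^5·ρ / (5!(1-ρ)²) = 0.1799 × 14.7120 × 0.3424 / (120 × 0.4324) = 0.01747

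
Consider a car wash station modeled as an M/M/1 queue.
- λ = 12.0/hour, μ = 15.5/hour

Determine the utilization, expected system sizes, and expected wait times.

Step 1: ρ = λ/μ = 12.0/15.5 = 0.7742
Step 2: L = λ/(μ-λ) = 12.0/3.50 = 3.4286
Step 3: Lq = λ²/(μ(μ-λ)) = 144.00/(15.5×3.50) = 2.6544
Step 4: W = 1/(μ-λ) = 1/3.50 = 0.285714
Step 5: Wq = λ/(μ(μ-λ)) = 12.0/(15.5×3.50) = 0.2212
Step 6: P(0) = 1-ρ = 0.2258
Verify: L = λW = 12.0×0.285714 = 3.4286 ✔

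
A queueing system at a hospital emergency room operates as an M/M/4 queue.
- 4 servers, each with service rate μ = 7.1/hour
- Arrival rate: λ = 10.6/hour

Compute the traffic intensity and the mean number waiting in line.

Traffic intensity: ρ = λ/(cμ) = 10.6/(4×7.1) = 0.3732
Since ρ = 0.3732 < 1, system is stable.
Offered load a = λ/μ = cρ = 10.6/7.1 = 1.4930
P₀ = [ Σₙ₌₀^3 aⁿ/n! + a^4/(4!(1-ρ)) ]⁻¹
Σ = a^0/0! + a^1/1! + a^2/2! + a^3/3! = 1.00000 + 1.49296 + 1.11446 + 0.554615 = 4.1620
a^4/(4!(1-ρ)) = 4.9681/(24 × 0.6268) = 0.3303
P₀ = 1/(4.1620 + 0.3303) = 0.2226
Lq = P₀·a^4·ρ / (4!(1-ρ)²) = 0.2226 × 4.9681 × 0.3732 / (24 × 0.3928) = 0.04378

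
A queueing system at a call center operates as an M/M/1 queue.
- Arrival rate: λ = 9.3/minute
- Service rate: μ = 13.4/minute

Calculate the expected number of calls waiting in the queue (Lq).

ρ = λ/μ = 9.3/13.4 = 0.6940
For M/M/1: Lq = λ²/(μ(μ-λ))
Lq = 86.49/(13.4 × 4.10)
Lq = 1.5743 calls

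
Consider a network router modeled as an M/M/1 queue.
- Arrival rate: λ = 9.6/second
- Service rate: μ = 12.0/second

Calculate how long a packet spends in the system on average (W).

First, compute utilization: ρ = λ/μ = 9.6/12.0 = 0.8000
For M/M/1: W = 1/(μ-λ)
W = 1/(12.0-9.6) = 1/2.40
W = 0.4167 seconds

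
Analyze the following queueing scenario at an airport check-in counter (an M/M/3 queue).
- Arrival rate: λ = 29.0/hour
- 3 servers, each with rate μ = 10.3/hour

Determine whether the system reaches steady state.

Stability requires ρ = λ/(cμ) < 1
ρ = 29.0/(3 × 10.3) = 29.0/30.90 = 0.9385
Since 0.9385 < 1, the system is STABLE.
The servers are busy 93.85% of the time.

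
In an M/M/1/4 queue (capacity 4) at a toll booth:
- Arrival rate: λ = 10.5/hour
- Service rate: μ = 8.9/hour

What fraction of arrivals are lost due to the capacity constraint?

ρ = λ/μ = 10.5/8.9 = 1.1798
P₀ = (1-ρ)/(1-ρ^(K+1)) = (1-1.1798)/(1-1.1798^5) = -0.1798/-1.2858 = 0.1398
P_K = P₀×ρ^K = 0.1398 × 1.1798^4 = 0.1398 × 1.9375 = 0.2709
Blocking probability = 27.09%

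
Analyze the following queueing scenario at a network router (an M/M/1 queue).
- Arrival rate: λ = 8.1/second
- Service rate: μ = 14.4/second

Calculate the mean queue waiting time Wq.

First, compute utilization: ρ = λ/μ = 8.1/14.4 = 0.5625
For M/M/1: Wq = λ/(μ(μ-λ))
Wq = 8.1/(14.4 × (14.4-8.1))
Wq = 8.1/(14.4 × 6.30)
Wq = 0.08929 seconds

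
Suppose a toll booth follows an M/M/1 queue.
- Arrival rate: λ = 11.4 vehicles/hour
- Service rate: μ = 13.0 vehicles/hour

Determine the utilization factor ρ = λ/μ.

Server utilization: ρ = λ/μ
ρ = 11.4/13.0 = 0.8769
The server is busy 87.69% of the time.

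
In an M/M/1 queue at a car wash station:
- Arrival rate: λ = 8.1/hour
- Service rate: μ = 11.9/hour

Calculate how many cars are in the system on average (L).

ρ = λ/μ = 8.1/11.9 = 0.6807
For M/M/1: L = λ/(μ-λ)
L = 8.1/(11.9-8.1) = 8.1/3.80
L = 2.1316 cars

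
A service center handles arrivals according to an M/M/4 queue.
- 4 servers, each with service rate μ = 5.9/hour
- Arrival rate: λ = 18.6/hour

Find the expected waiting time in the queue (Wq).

Traffic intensity: ρ = λ/(cμ) = 18.6/(4×5.9) = 0.7881
Since ρ = 0.7881 < 1, system is stable.
Offered load a = λ/μ = cρ = 18.6/5.9 = 3.1525
P₀ = [ Σₙ₌₀^3 aⁿ/n! + a^4/(4!(1-ρ)) ]⁻¹
Σ = a^0/0! + a^1/1! + a^2/2! + a^3/3! = 1.0000 + 3.1525 + 4.9693 + 5.2219 = 14.3437
a^4/(4!(1-ρ)) = 98.7742/(24 × 0.211864) = 19.4256
P₀ = 1/(14.3437 + 19.4256) = 0.02961
Lq = P₀·a^4·ρ / (4!(1-ρ)²) = 0.029613 × 98.7742 × 0.78814 / (24 × 0.044887) = 2.1399
Wq = Lq/λ = 2.1399/18.6 = 0.1150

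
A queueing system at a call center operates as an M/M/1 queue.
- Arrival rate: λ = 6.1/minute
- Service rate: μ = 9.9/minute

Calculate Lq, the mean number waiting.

ρ = λ/μ = 6.1/9.9 = 0.6162
For M/M/1: Lq = λ²/(μ(μ-λ))
Lq = 37.21/(9.9 × 3.80)
Lq = 0.9891 calls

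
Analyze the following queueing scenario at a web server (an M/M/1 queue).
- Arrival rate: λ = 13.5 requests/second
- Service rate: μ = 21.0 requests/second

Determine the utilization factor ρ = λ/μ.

Server utilization: ρ = λ/μ
ρ = 13.5/21.0 = 0.6429
The server is busy 64.29% of the time.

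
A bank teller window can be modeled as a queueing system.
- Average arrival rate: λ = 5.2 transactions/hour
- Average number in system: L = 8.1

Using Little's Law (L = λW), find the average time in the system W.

Little's Law: L = λW, so W = L/λ
W = 8.1/5.2 = 1.5577 hours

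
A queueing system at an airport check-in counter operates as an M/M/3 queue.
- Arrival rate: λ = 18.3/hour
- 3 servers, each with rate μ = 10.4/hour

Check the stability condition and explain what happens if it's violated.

Stability requires ρ = λ/(cμ) < 1
ρ = 18.3/(3 × 10.4) = 18.3/31.20 = 0.5865
Since 0.5865 < 1, the system is STABLE.
The servers are busy 58.65% of the time.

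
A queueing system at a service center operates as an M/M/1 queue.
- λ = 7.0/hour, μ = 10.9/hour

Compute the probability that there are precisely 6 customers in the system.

ρ = λ/μ = 7.0/10.9 = 0.6422
P(n) = (1-ρ)ρⁿ
P(6) = (1-0.6422) × 0.6422^6
P(6) = 0.3578 × 0.07015
P(6) = 0.02510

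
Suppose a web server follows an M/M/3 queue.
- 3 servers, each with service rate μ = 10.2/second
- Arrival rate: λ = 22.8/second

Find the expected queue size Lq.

Traffic intensity: ρ = λ/(cμ) = 22.8/(3×10.2) = 0.7451
Since ρ = 0.7451 < 1, system is stable.
Offered load a = λ/μ = cρ = 22.8/10.2 = 2.2353
P₀ = [ Σₙ₌₀^2 aⁿ/n! + a^3/(3!(1-ρ)) ]⁻¹
Σ = a^0/0! + a^1/1! + a^2/2! = 1.0000 + 2.2353 + 2.4983 = 5.7336
a^3/(3!(1-ρ)) = 11.1687/(6 × 0.254902) = 7.3026
P₀ = 1/(5.7336 + 7.3026) = 0.07671
Lq = P₀·a^3·ρ / (3!(1-ρ)²) = 0.07670948 × 11.16874 × 0.7450980 / (6 × 0.06497501) = 1.6375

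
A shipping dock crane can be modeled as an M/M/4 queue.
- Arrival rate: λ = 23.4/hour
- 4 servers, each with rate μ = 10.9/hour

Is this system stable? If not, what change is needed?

Stability requires ρ = λ/(cμ) < 1
ρ = 23.4/(4 × 10.9) = 23.4/43.60 = 0.5367
Since 0.5367 < 1, the system is STABLE.
The servers are busy 53.67% of the time.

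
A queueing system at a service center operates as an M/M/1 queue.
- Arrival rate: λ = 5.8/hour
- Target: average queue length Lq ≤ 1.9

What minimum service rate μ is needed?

For M/M/1: Lq = λ²/(μ(μ-λ))
Need Lq ≤ 1.9, i.e. μ(μ-λ) ≥ λ²/1.9
μ² - 5.8μ - 33.64/1.9 ≥ 0  →  μ² - 5.8μ - 17.705263 ≥ 0
Quadratic formula (positive root): μ = [λ + √(λ² + 4×17.705263)]/2
Discriminant: 33.64 + 4×17.705263 = 104.4611, √104.4611 = 10.2206
μ ≥ (5.8 + 10.2206)/2 = 8.0103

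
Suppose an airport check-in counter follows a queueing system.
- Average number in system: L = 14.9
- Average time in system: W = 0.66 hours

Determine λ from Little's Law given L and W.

Little's Law: L = λW, so λ = L/W
λ = 14.9/0.66 = 22.5758 passengers/hour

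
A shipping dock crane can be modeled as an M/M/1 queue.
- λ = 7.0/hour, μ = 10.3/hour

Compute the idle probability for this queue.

ρ = λ/μ = 7.0/10.3 = 0.6796
P(0) = 1 - ρ = 1 - 0.6796 = 0.3204
The server is idle 32.04% of the time.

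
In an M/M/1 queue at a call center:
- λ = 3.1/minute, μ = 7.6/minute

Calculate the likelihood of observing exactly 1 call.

ρ = λ/μ = 3.1/7.6 = 0.4079
P(n) = (1-ρ)ρⁿ
P(1) = (1-0.4079) × 0.4079^1
P(1) = 0.5921 × 0.4079
P(1) = 0.2415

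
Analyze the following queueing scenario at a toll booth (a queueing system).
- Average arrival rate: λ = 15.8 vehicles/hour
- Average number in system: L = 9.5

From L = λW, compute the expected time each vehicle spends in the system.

Little's Law: L = λW, so W = L/λ
W = 9.5/15.8 = 0.6013 hours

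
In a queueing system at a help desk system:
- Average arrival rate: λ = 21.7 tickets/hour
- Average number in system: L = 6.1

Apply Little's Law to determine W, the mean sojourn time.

Little's Law: L = λW, so W = L/λ
W = 6.1/21.7 = 0.2811 hours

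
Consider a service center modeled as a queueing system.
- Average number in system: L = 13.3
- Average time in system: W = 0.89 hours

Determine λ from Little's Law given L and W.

Little's Law: L = λW, so λ = L/W
λ = 13.3/0.89 = 14.9438 customers/hour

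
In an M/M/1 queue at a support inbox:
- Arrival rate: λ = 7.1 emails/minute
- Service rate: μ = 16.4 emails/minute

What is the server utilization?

Server utilization: ρ = λ/μ
ρ = 7.1/16.4 = 0.4329
The server is busy 43.29% of the time.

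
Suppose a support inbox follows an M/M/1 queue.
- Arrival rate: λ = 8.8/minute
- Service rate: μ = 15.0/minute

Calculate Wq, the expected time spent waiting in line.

First, compute utilization: ρ = λ/μ = 8.8/15.0 = 0.5867
For M/M/1: Wq = λ/(μ(μ-λ))
Wq = 8.8/(15.0 × (15.0-8.8))
Wq = 8.8/(15.0 × 6.20)
Wq = 0.09462 minutes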